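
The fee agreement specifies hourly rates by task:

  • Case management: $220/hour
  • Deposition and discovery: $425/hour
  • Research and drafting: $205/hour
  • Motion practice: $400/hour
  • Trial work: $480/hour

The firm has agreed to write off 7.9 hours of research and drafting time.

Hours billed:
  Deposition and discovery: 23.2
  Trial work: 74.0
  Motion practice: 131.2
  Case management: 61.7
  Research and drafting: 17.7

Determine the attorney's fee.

Case management: 61.7 × $220 = $13,574.00
Deposition and discovery: 23.2 × $425 = $9,860.00
Research and drafting: 17.7 × $205 = $3,628.50
Motion practice: 131.2 × $400 = $52,480.00
Trial work: 74.0 × $480 = $35,520.00
Subtotal: $115,062.50
Write-off: 7.9 × $205 = $1,619.50
Total: $115,062.50 − $1,619.50 = $113,443.00

$113,443.00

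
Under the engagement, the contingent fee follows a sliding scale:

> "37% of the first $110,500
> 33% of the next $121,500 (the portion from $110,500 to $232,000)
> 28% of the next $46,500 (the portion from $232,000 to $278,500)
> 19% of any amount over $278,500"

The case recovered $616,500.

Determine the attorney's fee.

First $110,500 at 37% = $40,885.00
Next $121,500 at 33% = $40,095.00
Next $46,500 at 28% = $13,020.00
Remaining $338,000 at 19% = $64,220.00
Fee: $40,885.00 + $40,095.00 + $13,020.00 + $64,220.00 = $158,220.00

$158,220.00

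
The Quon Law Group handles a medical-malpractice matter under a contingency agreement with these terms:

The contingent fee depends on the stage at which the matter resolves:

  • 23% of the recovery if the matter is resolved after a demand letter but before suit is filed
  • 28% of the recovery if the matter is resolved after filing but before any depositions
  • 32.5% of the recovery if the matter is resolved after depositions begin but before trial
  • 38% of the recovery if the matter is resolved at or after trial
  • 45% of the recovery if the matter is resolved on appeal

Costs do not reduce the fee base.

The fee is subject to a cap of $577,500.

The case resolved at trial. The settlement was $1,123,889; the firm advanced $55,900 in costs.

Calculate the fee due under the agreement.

Fee base is the gross recovery, $1,123,889; costs are reimbursed separately.
The matter resolved at trial, so the 38% rate applies.
$1,123,889 × 38% = $427,077.82
$427,077.82 is under the $577,500 cap.

$427,077.82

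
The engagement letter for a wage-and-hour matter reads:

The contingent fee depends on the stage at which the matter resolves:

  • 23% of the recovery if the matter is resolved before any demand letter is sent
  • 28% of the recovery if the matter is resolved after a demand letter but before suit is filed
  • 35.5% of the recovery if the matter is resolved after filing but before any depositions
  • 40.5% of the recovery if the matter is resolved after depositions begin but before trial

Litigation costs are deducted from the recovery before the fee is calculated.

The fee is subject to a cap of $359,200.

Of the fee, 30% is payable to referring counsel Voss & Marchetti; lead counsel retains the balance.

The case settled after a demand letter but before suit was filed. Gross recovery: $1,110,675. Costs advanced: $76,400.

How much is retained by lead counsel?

Fee base (net of costs): $1,110,675 − $76,400 = $1,034,275
The matter settled after a demand letter but before suit was filed, so the 28% rate applies.
$1,034,275 × 28% = $289,597.00
$289,597.00 is under the $359,200 cap.
Referral share: 30% of $289,597.00 = $86,879.10; lead counsel retains $289,597.00 − $86,879.10 = $202,717.90.

$202,717.90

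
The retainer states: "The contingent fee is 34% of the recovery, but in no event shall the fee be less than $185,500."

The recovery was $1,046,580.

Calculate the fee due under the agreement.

34% of $1,046,580 = $355,837.20
That exceeds the $185,500 minimum.

$355,837.20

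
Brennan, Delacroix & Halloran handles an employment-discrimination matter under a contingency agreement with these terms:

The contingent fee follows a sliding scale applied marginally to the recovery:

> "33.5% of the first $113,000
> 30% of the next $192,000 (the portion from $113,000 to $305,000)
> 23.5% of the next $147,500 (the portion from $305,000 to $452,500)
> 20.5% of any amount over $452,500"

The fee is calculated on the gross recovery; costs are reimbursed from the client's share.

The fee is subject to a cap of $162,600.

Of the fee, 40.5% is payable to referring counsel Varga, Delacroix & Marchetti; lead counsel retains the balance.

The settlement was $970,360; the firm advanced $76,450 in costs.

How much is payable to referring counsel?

$65,853.00

Fee base is the gross recovery, $970,360; costs are reimbursed separately.
First $113,000 at 33.5% = $37,855.00
Next $192,000 at 30% = $57,600.00
Next $147,500 at 23.5% = $34,662.50
Remaining $517,860 at 20.5% = $106,161.30
Fee: $37,855.00 + $57,600.00 + $34,662.50 + $106,161.30 = $236,278.80
$236,278.80 exceeds the $162,600 cap, so the fee is capped at $162,600.00.
Referral share: 40.5% of $162,600.00 = $65,853.00; lead counsel retains $162,600.00 − $65,853.00 = $96,747.00.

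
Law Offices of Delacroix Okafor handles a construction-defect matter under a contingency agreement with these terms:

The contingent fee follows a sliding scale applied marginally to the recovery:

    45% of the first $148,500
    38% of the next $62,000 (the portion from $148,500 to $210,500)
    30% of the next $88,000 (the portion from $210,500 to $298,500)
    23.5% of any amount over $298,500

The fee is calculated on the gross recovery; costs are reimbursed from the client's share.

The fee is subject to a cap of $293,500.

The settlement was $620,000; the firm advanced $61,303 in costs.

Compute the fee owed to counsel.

Fee base is the gross recovery, $620,000; costs are reimbursed separately.
First $148,500 at 45% = $66,825.00
Next $62,000 at 38% = $23,560.00
Next $88,000 at 30% = $26,400.00
Remaining $321,500 at 23.5% = $75,552.50
Fee: $66,825.00 + $23,560.00 + $26,400.00 + $75,552.50 = $192,337.50
$192,337.50 is under the $293,500 cap.

$192,337.50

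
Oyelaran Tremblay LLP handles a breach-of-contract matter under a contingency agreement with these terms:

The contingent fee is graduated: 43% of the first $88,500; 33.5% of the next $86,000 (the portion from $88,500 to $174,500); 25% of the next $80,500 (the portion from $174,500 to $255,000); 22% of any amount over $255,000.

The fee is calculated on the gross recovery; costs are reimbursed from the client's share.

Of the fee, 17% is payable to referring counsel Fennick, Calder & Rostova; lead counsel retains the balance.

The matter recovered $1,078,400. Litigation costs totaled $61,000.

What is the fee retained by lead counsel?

Fee base is the gross recovery, $1,078,400; costs are reimbursed separately.
First $88,500 at 43% = $38,055.00
Next $86,000 at 33.5% = $28,810.00
Next $80,500 at 25% = $20,125.00
Remaining $823,400 at 22% = $181,148.00
Fee: $38,055.00 + $28,810.00 + $20,125.00 + $181,148.00 = $268,138.00
Referral share: 17% of $268,138.00 = $45,583.46; lead counsel retains $268,138.00 − $45,583.46 = $222,554.54.

$222,554.54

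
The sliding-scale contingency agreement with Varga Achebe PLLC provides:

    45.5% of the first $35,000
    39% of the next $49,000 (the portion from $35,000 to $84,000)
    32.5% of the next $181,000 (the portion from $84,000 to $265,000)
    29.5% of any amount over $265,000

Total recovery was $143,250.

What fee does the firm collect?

First $35,000 at 45.5% = $15,925.00
Next $49,000 at 39% = $19,110.00
Remaining $59,250 at 32.5% = $19,256.25
Fee: $15,925.00 + $19,110.00 + $19,256.25 = $54,291.25

$54,291.25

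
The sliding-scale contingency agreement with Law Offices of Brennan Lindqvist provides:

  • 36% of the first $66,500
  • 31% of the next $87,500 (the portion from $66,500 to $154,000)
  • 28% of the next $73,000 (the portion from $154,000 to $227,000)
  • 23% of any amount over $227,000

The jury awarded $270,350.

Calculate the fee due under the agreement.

First $66,500 at 36% = $23,940.00
Next $87,500 at 31% = $27,125.00
Next $73,000 at 28% = $20,440.00
Remaining $43,350 at 23% = $9,970.50
Fee: $23,940.00 + $27,125.00 + $20,440.00 + $9,970.50 = $81,475.50

$81,475.50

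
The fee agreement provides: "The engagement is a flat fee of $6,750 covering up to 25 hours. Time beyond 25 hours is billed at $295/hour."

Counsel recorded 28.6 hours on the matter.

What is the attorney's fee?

Flat fee: $6,750.00
Excess hours: 28.6 − 25 = 3.6
Overrun: 3.6 × $295 = $1,062.00
Total: $6,750.00 + $1,062.00 = $7,812.00

$7,812.00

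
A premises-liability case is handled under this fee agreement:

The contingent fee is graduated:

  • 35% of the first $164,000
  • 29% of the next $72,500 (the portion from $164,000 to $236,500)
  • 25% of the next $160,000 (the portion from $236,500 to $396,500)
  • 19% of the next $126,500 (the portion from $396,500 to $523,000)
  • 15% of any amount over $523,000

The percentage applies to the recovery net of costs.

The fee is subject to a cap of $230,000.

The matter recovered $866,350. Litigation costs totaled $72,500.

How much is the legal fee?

Fee base (net of costs): $866,350 − $72,500 = $793,850
First $164,000 at 35% = $57,400.00
Next $72,500 at 29% = $21,025.00
Next $160,000 at 25% = $40,000.00
Next $126,500 at 19% = $24,035.00
Remaining $270,850 at 15% = $40,627.50
Fee: $57,400.00 + $21,025.00 + $40,000.00 + $24,035.00 + $40,627.50 = $183,087.50
$183,087.50 is under the $230,000 cap.

$183,087.50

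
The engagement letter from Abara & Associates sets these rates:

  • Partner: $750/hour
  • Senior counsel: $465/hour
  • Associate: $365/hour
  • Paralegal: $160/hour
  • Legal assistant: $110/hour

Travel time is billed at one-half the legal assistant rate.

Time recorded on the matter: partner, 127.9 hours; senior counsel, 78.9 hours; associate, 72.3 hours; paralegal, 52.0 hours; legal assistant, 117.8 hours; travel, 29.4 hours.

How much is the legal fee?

$181,898.00

Partner: 127.9 × $750 = $95,925.00
Senior counsel: 78.9 × $465 = $36,688.50
Associate: 72.3 × $365 = $26,389.50
Paralegal: 52.0 × $160 = $8,320.00
Legal assistant: 117.8 × $110 = $12,958.00
Subtotal: $95,925.00 + $36,688.50 + $26,389.50 + $8,320.00 + $12,958.00 = $180,281.00
Travel: 29.4 × ($110 ÷ 2) = 29.4 × $55.00 = $1,617.00
Total: $180,281.00 + $1,617.00 = $181,898.00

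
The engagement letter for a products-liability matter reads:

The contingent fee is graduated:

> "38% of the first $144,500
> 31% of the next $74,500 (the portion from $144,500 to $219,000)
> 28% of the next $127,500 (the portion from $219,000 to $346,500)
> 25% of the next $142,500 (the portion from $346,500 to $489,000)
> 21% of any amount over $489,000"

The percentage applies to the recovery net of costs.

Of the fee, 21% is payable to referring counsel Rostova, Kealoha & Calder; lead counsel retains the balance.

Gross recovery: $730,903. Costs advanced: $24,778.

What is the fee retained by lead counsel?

Fee base (net of costs): $730,903 − $24,778 = $706,125
First $144,500 at 38% = $54,910.00
Next $74,500 at 31% = $23,095.00
Next $127,500 at 28% = $35,700.00
Next $142,500 at 25% = $35,625.00
Remaining $217,125 at 21% = $45,596.25
Fee: $54,910.00 + $23,095.00 + $35,700.00 + $35,625.00 + $45,596.25 = $194,926.25
Referral share: 21% of $194,926.25 = $40,934.51; lead counsel retains $194,926.25 − $40,934.51 = $153,991.74.

$153,991.74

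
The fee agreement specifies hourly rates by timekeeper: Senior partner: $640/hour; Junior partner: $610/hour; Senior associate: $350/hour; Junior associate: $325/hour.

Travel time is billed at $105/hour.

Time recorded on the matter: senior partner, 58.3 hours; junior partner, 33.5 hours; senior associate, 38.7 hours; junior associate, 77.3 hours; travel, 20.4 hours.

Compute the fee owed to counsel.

$98,556.50

Senior partner: 58.3 × $640 = $37,312.00
Junior partner: 33.5 × $610 = $20,435.00
Senior associate: 38.7 × $350 = $13,545.00
Junior associate: 77.3 × $325 = $25,122.50
Subtotal: $37,312.00 + $20,435.00 + $13,545.00 + $25,122.50 = $96,414.50
Travel: 20.4 × $105 = $2,142.00
Total: $96,414.50 + $2,142.00 = $98,556.50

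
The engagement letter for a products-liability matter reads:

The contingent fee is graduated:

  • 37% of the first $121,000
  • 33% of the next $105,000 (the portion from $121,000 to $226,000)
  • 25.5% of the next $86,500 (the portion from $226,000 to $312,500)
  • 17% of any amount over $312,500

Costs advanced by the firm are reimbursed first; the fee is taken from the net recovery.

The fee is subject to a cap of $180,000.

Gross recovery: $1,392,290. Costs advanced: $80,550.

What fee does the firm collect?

Fee base (net of costs): $1,392,290 − $80,550 = $1,311,740
First $121,000 at 37% = $44,770.00
Next $105,000 at 33% = $34,650.00
Next $86,500 at 25.5% = $22,057.50
Remaining $999,240 at 17% = $169,870.80
Fee: $44,770.00 + $34,650.00 + $22,057.50 + $169,870.80 = $271,348.30
$271,348.30 exceeds the $180,000 cap, so the fee is capped at $180,000.00.

$180,000.00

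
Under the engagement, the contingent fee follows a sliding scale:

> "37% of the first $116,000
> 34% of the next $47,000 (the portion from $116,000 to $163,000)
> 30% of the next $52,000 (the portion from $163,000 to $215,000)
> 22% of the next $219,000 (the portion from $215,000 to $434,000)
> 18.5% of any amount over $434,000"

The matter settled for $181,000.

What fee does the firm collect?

First $116,000 at 37% = $42,920.00
Next $47,000 at 34% = $15,980.00
Remaining $18,000 at 30% = $5,400.00
Fee: $42,920.00 + $15,980.00 + $5,400.00 = $64,300.00

$64,300.00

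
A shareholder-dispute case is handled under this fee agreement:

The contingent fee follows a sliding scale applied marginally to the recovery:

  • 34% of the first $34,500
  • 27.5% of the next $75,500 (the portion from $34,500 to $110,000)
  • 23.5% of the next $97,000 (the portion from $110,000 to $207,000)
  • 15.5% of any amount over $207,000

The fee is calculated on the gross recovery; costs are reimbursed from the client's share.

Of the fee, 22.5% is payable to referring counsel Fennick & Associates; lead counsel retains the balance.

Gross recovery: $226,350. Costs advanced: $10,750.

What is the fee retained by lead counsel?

$45,172.23

Fee base is the gross recovery, $226,350; costs are reimbursed separately.
First $34,500 at 34% = $11,730.00
Next $75,500 at 27.5% = $20,762.50
Next $97,000 at 23.5% = $22,795.00
Remaining $19,350 at 15.5% = $2,999.25
Fee: $11,730.00 + $20,762.50 + $22,795.00 + $2,999.25 = $58,286.75
Referral share: 22.5% of $58,286.75 = $13,114.52; lead counsel retains $58,286.75 − $13,114.52 = $45,172.23.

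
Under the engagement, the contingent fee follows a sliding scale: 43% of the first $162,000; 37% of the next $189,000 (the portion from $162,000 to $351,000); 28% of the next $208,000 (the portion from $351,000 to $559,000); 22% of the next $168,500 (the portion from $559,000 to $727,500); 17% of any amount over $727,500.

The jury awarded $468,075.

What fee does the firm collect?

First $162,000 at 43% = $69,660.00
Next $189,000 at 37% = $69,930.00
Remaining $117,075 at 28% = $32,781.00
Fee: $69,660.00 + $69,930.00 + $32,781.00 = $172,371.00

$172,371.00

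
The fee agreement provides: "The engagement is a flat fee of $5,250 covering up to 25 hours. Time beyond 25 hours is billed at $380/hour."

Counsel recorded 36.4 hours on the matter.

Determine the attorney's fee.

Flat fee: $5,250.00
Excess hours: 36.4 − 25 = 11.4
Overrun: 11.4 × $380 = $4,332.00
Total: $5,250.00 + $4,332.00 = $9,582.00

$9,582.00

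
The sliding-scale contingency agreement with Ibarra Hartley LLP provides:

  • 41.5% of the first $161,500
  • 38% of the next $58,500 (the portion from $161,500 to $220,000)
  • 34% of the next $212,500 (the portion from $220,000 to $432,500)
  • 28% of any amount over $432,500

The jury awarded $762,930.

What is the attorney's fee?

First $161,500 at 41.5% = $67,022.50
Next $58,500 at 38% = $22,230.00
Next $212,500 at 34% = $72,250.00
Remaining $330,430 at 28% = $92,520.40
Fee: $67,022.50 + $22,230.00 + $72,250.00 + $92,520.40 = $254,022.90

$254,022.90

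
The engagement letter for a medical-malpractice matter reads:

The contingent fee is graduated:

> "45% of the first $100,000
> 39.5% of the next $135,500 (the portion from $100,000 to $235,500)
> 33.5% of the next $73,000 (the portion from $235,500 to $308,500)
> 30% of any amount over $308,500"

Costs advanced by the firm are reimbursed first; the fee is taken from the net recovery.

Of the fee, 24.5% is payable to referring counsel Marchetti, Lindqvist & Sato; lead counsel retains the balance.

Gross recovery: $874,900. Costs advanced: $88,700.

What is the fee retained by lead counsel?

$201,047.06

Fee base (net of costs): $874,900 − $88,700 = $786,200
First $100,000 at 45% = $45,000.00
Next $135,500 at 39.5% = $53,522.50
Next $73,000 at 33.5% = $24,455.00
Remaining $477,700 at 30% = $143,310.00
Fee: $45,000.00 + $53,522.50 + $24,455.00 + $143,310.00 = $266,287.50
Referral share: 24.5% of $266,287.50 = $65,240.44; lead counsel retains $266,287.50 − $65,240.44 = $201,047.06.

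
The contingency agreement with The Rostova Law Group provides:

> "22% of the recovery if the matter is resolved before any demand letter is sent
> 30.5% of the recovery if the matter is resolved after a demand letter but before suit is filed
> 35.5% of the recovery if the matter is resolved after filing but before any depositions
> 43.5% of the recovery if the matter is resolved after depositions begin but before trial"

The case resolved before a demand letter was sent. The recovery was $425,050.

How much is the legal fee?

$93,511.00

The matter resolved before a demand letter was sent, so the 22% rate applies.
$425,050 × 22% = $93,511.00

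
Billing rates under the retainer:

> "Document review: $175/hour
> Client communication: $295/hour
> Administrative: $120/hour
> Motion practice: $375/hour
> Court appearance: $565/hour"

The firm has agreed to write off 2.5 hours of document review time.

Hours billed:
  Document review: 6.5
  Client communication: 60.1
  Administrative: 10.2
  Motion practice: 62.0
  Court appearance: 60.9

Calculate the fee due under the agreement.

Document review: 6.5 × $175 = $1,137.50
Client communication: 60.1 × $295 = $17,729.50
Administrative: 10.2 × $120 = $1,224.00
Motion practice: 62.0 × $375 = $23,250.00
Court appearance: 60.9 × $565 = $34,408.50
Subtotal: $77,749.50
Write-off: 2.5 × $175 = $437.50
Total: $77,749.50 − $437.50 = $77,312.00

$77,312.00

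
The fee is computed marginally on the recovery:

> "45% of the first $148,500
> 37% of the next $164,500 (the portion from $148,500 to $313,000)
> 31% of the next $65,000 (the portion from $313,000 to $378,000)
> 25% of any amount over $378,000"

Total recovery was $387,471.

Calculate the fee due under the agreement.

$150,207.75

First $148,500 at 45% = $66,825.00
Next $164,500 at 37% = $60,865.00
Next $65,000 at 31% = $20,150.00
Remaining $9,471 at 25% = $2,367.75
Fee: $66,825.00 + $60,865.00 + $20,150.00 + $2,367.75 = $150,207.75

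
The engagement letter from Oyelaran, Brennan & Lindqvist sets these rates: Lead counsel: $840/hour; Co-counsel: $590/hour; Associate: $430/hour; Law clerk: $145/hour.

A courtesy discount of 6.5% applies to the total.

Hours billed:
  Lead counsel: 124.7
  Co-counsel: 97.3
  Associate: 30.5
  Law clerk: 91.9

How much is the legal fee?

$176,336.79

Lead counsel: 124.7 × $840 = $104,748.00
Co-counsel: 97.3 × $590 = $57,407.00
Associate: 30.5 × $430 = $13,115.00
Law clerk: 91.9 × $145 = $13,325.50
Subtotal: $188,595.50
Less 6.5% discount: −$12,258.71
Total: $188,595.50 − $12,258.71 = $176,336.79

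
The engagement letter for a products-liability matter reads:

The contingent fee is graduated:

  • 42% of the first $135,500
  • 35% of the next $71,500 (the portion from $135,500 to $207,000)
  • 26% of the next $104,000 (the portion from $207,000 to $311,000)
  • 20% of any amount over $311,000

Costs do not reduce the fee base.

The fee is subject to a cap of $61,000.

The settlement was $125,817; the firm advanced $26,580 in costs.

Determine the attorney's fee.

$52,843.14

Fee base is the gross recovery, $125,817; costs are reimbursed separately.
First $125,817 at 42% = $52,843.14
$52,843.14 is under the $61,000 cap.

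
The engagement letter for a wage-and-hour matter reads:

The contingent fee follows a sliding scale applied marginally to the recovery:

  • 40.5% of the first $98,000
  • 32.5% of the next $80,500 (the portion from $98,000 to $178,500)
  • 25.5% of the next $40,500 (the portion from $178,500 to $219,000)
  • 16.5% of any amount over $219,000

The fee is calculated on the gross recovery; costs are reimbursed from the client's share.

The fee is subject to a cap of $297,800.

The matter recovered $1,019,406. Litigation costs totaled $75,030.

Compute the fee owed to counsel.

$208,246.99

Fee base is the gross recovery, $1,019,406; costs are reimbursed separately.
First $98,000 at 40.5% = $39,690.00
Next $80,500 at 32.5% = $26,162.50
Next $40,500 at 25.5% = $10,327.50
Remaining $800,406 at 16.5% = $132,066.99
Fee: $39,690.00 + $26,162.50 + $10,327.50 + $132,066.99 = $208,246.99
$208,246.99 is under the $297,800 cap.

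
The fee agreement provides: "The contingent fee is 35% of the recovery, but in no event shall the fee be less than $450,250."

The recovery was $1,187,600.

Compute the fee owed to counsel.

35% of $1,187,600 = $415,660.00
That is below the $450,250 minimum, so the minimum applies.

$450,250.00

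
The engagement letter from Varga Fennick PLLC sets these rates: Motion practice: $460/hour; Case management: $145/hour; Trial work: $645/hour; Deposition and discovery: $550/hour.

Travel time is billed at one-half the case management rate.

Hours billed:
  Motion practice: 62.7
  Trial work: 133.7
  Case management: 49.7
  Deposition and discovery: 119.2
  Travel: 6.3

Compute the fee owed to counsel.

Motion practice: 62.7 × $460 = $28,842.00
Case management: 49.7 × $145 = $7,206.50
Trial work: 133.7 × $645 = $86,236.50
Deposition and discovery: 119.2 × $550 = $65,560.00
Subtotal: $28,842.00 + $7,206.50 + $86,236.50 + $65,560.00 = $187,845.00
Travel: 6.3 × ($145 ÷ 2) = 6.3 × $72.50 = $456.75
Total: $187,845.00 + $456.75 = $188,301.75

$188,301.75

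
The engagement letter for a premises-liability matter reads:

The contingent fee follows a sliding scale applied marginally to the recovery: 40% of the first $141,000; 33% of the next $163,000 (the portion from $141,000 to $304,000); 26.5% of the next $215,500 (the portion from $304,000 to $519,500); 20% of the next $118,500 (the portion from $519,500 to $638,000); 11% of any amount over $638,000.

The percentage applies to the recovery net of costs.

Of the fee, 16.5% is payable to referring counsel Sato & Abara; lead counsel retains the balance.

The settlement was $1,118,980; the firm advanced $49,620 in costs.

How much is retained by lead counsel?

Fee base (net of costs): $1,118,980 − $49,620 = $1,069,360
First $141,000 at 40% = $56,400.00
Next $163,000 at 33% = $53,790.00
Next $215,500 at 26.5% = $57,107.50
Next $118,500 at 20% = $23,700.00
Remaining $431,360 at 11% = $47,449.60
Fee: $56,400.00 + $53,790.00 + $57,107.50 + $23,700.00 + $47,449.60 = $238,447.10
Referral share: 16.5% of $238,447.10 = $39,343.77; lead counsel retains $238,447.10 − $39,343.77 = $199,103.33.

$199,103.33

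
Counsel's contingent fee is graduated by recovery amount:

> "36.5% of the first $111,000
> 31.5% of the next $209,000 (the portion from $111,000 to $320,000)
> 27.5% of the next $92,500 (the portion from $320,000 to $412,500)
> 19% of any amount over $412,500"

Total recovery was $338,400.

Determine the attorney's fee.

First $111,000 at 36.5% = $40,515.00
Next $209,000 at 31.5% = $65,835.00
Remaining $18,400 at 27.5% = $5,060.00
Fee: $40,515.00 + $65,835.00 + $5,060.00 = $111,410.00

$111,410.00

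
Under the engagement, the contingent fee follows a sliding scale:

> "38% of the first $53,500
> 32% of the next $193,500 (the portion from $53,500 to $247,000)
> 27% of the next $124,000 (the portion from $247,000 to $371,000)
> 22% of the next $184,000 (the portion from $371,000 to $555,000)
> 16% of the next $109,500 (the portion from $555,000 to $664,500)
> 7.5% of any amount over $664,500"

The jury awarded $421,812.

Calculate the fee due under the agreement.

First $53,500 at 38% = $20,330.00
Next $193,500 at 32% = $61,920.00
Next $124,000 at 27% = $33,480.00
Remaining $50,812 at 22% = $11,178.64
Fee: $20,330.00 + $61,920.00 + $33,480.00 + $11,178.64 = $126,908.64

$126,908.64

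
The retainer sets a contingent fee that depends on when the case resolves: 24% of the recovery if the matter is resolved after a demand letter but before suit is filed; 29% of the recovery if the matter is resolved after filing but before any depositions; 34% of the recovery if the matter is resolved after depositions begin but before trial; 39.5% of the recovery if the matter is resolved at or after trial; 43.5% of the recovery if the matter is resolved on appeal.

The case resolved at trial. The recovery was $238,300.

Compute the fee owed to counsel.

$94,128.50

The matter resolved at trial, so the 39.5% rate applies.
$238,300 × 39.5% = $94,128.50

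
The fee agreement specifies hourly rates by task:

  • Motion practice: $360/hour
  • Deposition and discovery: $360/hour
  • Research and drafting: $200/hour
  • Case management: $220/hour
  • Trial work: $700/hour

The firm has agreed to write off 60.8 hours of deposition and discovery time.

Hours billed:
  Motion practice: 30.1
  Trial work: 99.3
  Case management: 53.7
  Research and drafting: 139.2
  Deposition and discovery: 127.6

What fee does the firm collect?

Motion practice: 30.1 × $360 = $10,836.00
Deposition and discovery: 127.6 × $360 = $45,936.00
Research and drafting: 139.2 × $200 = $27,840.00
Case management: 53.7 × $220 = $11,814.00
Trial work: 99.3 × $700 = $69,510.00
Subtotal: $165,936.00
Write-off: 60.8 × $360 = $21,888.00
Total: $165,936.00 − $21,888.00 = $144,048.00

$144,048.00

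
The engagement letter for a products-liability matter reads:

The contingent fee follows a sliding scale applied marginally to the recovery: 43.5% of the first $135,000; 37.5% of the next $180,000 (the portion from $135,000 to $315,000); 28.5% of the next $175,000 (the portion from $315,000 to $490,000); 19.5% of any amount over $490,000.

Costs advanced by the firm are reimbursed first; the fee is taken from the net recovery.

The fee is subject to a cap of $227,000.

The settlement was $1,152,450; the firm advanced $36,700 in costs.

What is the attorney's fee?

$227,000.00

Fee base (net of costs): $1,152,450 − $36,700 = $1,115,750
First $135,000 at 43.5% = $58,725.00
Next $180,000 at 37.5% = $67,500.00
Next $175,000 at 28.5% = $49,875.00
Remaining $625,750 at 19.5% = $122,021.25
Fee: $58,725.00 + $67,500.00 + $49,875.00 + $122,021.25 = $298,121.25
$298,121.25 exceeds the $227,000 cap, so the fee is capped at $227,000.00.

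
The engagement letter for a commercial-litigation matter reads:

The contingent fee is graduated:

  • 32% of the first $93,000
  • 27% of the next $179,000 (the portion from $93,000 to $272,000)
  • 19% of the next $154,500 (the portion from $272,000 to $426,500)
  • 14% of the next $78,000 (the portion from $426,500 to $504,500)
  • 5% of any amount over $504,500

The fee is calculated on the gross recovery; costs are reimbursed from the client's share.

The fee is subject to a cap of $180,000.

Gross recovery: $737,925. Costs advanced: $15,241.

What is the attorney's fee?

Fee base is the gross recovery, $737,925; costs are reimbursed separately.
First $93,000 at 32% = $29,760.00
Next $179,000 at 27% = $48,330.00
Next $154,500 at 19% = $29,355.00
Next $78,000 at 14% = $10,920.00
Remaining $233,425 at 5% = $11,671.25
Fee: $29,760.00 + $48,330.00 + $29,355.00 + $10,920.00 + $11,671.25 = $130,036.25
$130,036.25 is under the $180,000 cap.

$130,036.25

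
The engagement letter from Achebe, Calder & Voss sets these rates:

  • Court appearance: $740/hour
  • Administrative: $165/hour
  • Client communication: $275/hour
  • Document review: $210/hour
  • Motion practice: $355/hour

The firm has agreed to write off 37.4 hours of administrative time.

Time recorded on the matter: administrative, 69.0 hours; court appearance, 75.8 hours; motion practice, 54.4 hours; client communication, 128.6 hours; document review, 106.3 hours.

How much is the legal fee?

Court appearance: 75.8 × $740 = $56,092.00
Administrative: 69.0 × $165 = $11,385.00
Client communication: 128.6 × $275 = $35,365.00
Document review: 106.3 × $210 = $22,323.00
Motion practice: 54.4 × $355 = $19,312.00
Subtotal: $144,477.00
Write-off: 37.4 × $165 = $6,171.00
Total: $144,477.00 − $6,171.00 = $138,306.00

$138,306.00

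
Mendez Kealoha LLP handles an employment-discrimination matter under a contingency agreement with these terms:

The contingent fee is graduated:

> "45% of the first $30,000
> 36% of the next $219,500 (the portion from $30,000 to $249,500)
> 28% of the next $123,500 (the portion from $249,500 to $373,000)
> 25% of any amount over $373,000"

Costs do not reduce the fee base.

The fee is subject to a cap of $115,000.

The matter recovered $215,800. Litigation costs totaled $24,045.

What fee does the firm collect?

Fee base is the gross recovery, $215,800; costs are reimbursed separately.
First $30,000 at 45% = $13,500.00
Remaining $185,800 at 36% = $66,888.00
Fee: $13,500.00 + $66,888.00 = $80,388.00
$80,388.00 is under the $115,000 cap.

$80,388.00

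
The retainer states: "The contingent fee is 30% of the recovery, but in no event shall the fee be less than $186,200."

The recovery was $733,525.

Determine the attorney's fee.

30% of $733,525 = $220,057.50
That exceeds the $186,200 minimum.

$220,057.50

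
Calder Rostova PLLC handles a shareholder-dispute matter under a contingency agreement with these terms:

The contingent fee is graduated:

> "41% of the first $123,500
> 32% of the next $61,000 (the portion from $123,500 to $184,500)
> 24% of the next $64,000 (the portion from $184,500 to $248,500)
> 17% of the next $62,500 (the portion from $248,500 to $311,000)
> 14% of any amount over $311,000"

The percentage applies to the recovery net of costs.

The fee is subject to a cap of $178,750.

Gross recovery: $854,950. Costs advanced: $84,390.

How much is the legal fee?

$160,478.40

Fee base (net of costs): $854,950 − $84,390 = $770,560
First $123,500 at 41% = $50,635.00
Next $61,000 at 32% = $19,520.00
Next $64,000 at 24% = $15,360.00
Next $62,500 at 17% = $10,625.00
Remaining $459,560 at 14% = $64,338.40
Fee: $50,635.00 + $19,520.00 + $15,360.00 + $10,625.00 + $64,338.40 = $160,478.40
$160,478.40 is under the $178,750 cap.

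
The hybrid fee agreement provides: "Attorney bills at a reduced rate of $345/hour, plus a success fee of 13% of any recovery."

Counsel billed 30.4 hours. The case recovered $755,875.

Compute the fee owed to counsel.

Hourly: 30.4 × $345 = $10,488.00
Success fee: 13% of $755,875 = $98,263.75
Total: $10,488.00 + $98,263.75 = $108,751.75

$108,751.75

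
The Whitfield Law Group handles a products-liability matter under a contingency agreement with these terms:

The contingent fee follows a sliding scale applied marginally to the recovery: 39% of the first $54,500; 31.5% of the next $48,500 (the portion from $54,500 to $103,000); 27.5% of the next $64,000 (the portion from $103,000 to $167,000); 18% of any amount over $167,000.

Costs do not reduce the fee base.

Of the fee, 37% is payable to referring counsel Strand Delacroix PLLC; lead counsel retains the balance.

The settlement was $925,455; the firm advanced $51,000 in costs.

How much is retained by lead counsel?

$120,112.27

Fee base is the gross recovery, $925,455; costs are reimbursed separately.
First $54,500 at 39% = $21,255.00
Next $48,500 at 31.5% = $15,277.50
Next $64,000 at 27.5% = $17,600.00
Remaining $758,455 at 18% = $136,521.90
Fee: $21,255.00 + $15,277.50 + $17,600.00 + $136,521.90 = $190,654.40
Referral share: 37% of $190,654.40 = $70,542.13; lead counsel retains $190,654.40 − $70,542.13 = $120,112.27.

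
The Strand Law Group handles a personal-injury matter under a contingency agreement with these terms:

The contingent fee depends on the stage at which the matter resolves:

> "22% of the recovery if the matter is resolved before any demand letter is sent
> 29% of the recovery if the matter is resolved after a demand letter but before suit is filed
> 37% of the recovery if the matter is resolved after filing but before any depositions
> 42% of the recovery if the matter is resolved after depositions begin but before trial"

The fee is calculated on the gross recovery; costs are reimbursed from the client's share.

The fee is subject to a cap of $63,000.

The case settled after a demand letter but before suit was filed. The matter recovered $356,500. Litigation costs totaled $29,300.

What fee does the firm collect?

$63,000.00

Fee base is the gross recovery, $356,500; costs are reimbursed separately.
The matter settled after a demand letter but before suit was filed, so the 29% rate applies.
$356,500 × 29% = $103,385.00
$103,385.00 exceeds the $63,000 cap, so the fee is capped at $63,000.00.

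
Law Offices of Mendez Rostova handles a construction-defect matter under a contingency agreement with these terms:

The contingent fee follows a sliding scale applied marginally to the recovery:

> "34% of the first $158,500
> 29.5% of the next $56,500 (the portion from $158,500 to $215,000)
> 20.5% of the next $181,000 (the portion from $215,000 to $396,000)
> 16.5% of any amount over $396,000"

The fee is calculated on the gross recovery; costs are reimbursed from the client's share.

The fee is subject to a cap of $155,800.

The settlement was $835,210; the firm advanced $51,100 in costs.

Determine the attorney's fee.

Fee base is the gross recovery, $835,210; costs are reimbursed separately.
First $158,500 at 34% = $53,890.00
Next $56,500 at 29.5% = $16,667.50
Next $181,000 at 20.5% = $37,105.00
Remaining $439,210 at 16.5% = $72,469.65
Fee: $53,890.00 + $16,667.50 + $37,105.00 + $72,469.65 = $180,132.15
$180,132.15 exceeds the $155,800 cap, so the fee is capped at $155,800.00.

$155,800.00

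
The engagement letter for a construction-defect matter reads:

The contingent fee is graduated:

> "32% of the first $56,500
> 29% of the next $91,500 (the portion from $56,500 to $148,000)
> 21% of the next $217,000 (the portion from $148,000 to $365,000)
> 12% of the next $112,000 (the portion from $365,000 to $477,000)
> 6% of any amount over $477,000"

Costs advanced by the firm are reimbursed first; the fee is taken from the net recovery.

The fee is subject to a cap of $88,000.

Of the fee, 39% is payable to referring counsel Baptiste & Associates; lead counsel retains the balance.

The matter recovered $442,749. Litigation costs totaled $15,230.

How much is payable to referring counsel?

$34,320.00

Fee base (net of costs): $442,749 − $15,230 = $427,519
First $56,500 at 32% = $18,080.00
Next $91,500 at 29% = $26,535.00
Next $217,000 at 21% = $45,570.00
Remaining $62,519 at 12% = $7,502.28
Fee: $18,080.00 + $26,535.00 + $45,570.00 + $7,502.28 = $97,687.28
$97,687.28 exceeds the $88,000 cap, so the fee is capped at $88,000.00.
Referral share: 39% of $88,000.00 = $34,320.00; lead counsel retains $88,000.00 − $34,320.00 = $53,680.00.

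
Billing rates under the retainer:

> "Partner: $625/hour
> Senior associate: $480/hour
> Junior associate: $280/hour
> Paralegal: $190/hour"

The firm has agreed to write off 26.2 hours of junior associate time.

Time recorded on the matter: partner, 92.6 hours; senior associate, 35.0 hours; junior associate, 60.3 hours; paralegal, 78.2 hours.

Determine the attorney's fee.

Partner: 92.6 × $625 = $57,875.00
Senior associate: 35.0 × $480 = $16,800.00
Junior associate: 60.3 × $280 = $16,884.00
Paralegal: 78.2 × $190 = $14,858.00
Subtotal: $106,417.00
Write-off: 26.2 × $280 = $7,336.00
Total: $106,417.00 − $7,336.00 = $99,081.00

$99,081.00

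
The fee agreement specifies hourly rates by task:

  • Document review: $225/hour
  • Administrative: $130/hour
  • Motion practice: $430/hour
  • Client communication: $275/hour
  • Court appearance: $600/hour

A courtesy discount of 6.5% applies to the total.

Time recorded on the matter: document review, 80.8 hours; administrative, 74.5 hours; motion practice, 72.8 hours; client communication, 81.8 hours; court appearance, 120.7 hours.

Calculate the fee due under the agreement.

$144,068.54

Document review: 80.8 × $225 = $18,180.00
Administrative: 74.5 × $130 = $9,685.00
Motion practice: 72.8 × $430 = $31,304.00
Client communication: 81.8 × $275 = $22,495.00
Court appearance: 120.7 × $600 = $72,420.00
Subtotal: $154,084.00
Less 6.5% discount: −$10,015.46
Total: $154,084.00 − $10,015.46 = $144,068.54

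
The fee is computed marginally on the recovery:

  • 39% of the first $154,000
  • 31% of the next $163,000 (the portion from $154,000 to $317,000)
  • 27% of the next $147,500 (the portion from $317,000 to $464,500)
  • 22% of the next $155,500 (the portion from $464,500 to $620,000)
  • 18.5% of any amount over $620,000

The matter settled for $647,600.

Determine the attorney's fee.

$189,731.00

First $154,000 at 39% = $60,060.00
Next $163,000 at 31% = $50,530.00
Next $147,500 at 27% = $39,825.00
Next $155,500 at 22% = $34,210.00
Remaining $27,600 at 18.5% = $5,106.00
Fee: $60,060.00 + $50,530.00 + $39,825.00 + $34,210.00 + $5,106.00 = $189,731.00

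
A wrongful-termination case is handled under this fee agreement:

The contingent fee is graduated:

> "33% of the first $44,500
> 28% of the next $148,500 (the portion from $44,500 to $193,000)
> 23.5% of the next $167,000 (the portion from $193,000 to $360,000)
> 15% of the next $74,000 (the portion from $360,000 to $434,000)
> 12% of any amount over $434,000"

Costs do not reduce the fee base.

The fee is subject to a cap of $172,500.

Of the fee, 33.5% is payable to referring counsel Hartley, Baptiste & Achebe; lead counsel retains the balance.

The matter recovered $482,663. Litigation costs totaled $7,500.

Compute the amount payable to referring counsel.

$37,670.60

Fee base is the gross recovery, $482,663; costs are reimbursed separately.
First $44,500 at 33% = $14,685.00
Next $148,500 at 28% = $41,580.00
Next $167,000 at 23.5% = $39,245.00
Next $74,000 at 15% = $11,100.00
Remaining $48,663 at 12% = $5,839.56
Fee: $14,685.00 + $41,580.00 + $39,245.00 + $11,100.00 + $5,839.56 = $112,449.56
$112,449.56 is under the $172,500 cap.
Referral share: 33.5% of $112,449.56 = $37,670.60; lead counsel retains $112,449.56 − $37,670.60 = $74,778.96.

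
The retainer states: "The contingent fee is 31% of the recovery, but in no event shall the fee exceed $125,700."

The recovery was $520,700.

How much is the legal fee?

$125,700.00

31% of $520,700 = $161,417.00
That exceeds the $125,700 cap, so the fee is capped at $125,700.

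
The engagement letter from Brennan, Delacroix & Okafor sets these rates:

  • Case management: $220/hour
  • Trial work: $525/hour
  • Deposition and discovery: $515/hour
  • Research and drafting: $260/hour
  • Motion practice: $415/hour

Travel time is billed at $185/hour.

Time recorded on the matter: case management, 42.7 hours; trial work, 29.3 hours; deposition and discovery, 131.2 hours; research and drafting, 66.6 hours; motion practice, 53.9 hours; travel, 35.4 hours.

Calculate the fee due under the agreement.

Case management: 42.7 × $220 = $9,394.00
Trial work: 29.3 × $525 = $15,382.50
Deposition and discovery: 131.2 × $515 = $67,568.00
Research and drafting: 66.6 × $260 = $17,316.00
Motion practice: 53.9 × $415 = $22,368.50
Subtotal: $9,394.00 + $15,382.50 + $67,568.00 + $17,316.00 + $22,368.50 = $132,029.00
Travel: 35.4 × $185 = $6,549.00
Total: $132,029.00 + $6,549.00 = $138,578.00

$138,578.00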